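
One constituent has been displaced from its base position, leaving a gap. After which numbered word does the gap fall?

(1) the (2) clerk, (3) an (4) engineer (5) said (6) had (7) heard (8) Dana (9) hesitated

The displaced element is "the clerk" (word 2).
It is linked across 1 clause boundary (Ø).
It functions as the subject of "heard", so the gap sits immediately after word 5 ("said").
Base order: An engineer said that the clerk had heard Dana hesitated.

5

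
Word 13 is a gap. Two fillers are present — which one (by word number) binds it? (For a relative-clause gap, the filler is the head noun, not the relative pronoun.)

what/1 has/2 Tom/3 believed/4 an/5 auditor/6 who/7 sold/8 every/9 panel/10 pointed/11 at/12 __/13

The marked gap is the object of the preposition "at" of "pointed".
Its filler is the fronted wh-phrase "what", at word 1.
(The other dependency links word 6 to a gap after word 7.)

1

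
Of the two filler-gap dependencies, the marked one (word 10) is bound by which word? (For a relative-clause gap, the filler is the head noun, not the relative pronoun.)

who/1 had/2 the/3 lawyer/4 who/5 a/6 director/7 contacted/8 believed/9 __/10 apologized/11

1

The marked gap is the subject of "apologized".
Its filler is the fronted wh-phrase "who", at word 1.
(The other dependency links word 4 to a gap after word 8.)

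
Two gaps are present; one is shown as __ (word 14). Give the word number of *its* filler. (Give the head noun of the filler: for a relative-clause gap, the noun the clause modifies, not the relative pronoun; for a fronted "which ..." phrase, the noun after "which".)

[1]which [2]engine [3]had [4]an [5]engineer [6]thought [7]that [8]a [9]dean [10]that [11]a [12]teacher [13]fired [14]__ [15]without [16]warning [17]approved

9

The marked gap is inside the relative clause, the direct object of "fired".
Its filler is the head noun "dean" (via "that"), at word 9.
(The other dependency links word 2 to a gap after word 17.)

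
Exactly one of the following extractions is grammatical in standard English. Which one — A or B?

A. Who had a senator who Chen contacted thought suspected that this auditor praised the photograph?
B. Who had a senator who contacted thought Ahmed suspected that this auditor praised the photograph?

In B, the wh-phrase is extracted from inside a complex-NP island (relative clause) (introduced by "who"), which blocks movement.
In A, the extraction path crosses only that-complement boundaries, which are transparent.
So A is grammatical.

A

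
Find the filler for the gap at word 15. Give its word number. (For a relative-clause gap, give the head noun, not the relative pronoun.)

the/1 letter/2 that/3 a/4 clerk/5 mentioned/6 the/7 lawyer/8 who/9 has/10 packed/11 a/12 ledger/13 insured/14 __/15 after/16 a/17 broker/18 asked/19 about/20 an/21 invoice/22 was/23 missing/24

2

The gap at 15 is the object of "insured", inside a relative clause.
The relative pronoun is "that" (word 3); it is bound by the head noun immediately before it.
Its filler is the head noun "letter", at word 2.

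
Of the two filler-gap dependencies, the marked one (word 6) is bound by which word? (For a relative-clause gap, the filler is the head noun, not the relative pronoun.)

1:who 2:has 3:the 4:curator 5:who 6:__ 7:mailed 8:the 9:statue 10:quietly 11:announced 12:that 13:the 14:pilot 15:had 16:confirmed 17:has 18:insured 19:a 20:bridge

The marked gap is inside the relative clause, the subject of "mailed".
Its filler is the head noun "curator" (via "who"), at word 4.
(The other dependency links word 1 to a gap after word 16.)

4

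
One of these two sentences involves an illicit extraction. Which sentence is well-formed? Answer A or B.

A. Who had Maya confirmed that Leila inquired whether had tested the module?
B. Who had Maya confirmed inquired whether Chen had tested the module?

In A, the wh-phrase is extracted from inside a wh-island (introduced by "whether"), which blocks movement.
In B, the extraction path crosses only that-complement boundaries, which are transparent.
So B is grammatical.

B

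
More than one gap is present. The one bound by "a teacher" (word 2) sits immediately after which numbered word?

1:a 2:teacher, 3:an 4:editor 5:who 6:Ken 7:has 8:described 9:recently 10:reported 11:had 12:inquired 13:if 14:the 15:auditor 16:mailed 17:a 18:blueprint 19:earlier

10

The displaced element is "a teacher" (word 2).
It is linked across 1 clause boundary (Ø).
It functions as the subject of "inquired", so the gap sits immediately after word 10 ("reported").
Base order: An editor who Ken has described recently reported that a teacher had inquired if the auditor mailed a blueprint earlier.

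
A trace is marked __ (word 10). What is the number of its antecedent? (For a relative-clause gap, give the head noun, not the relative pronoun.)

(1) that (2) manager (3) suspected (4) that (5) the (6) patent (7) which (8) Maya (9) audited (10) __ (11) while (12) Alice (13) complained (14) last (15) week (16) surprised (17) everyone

6

The gap at 10 is the object of "audited", inside a relative clause.
The relative pronoun is "which" (word 7); it is bound by the head noun immediately before it.
Its filler is the head noun "patent", at word 6.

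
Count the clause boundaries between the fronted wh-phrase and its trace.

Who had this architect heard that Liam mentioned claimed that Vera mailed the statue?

"who" is extracted from the subject of "claimed".
Boundaries crossed, outermost first: [that], [Ø] — 2 in total.

2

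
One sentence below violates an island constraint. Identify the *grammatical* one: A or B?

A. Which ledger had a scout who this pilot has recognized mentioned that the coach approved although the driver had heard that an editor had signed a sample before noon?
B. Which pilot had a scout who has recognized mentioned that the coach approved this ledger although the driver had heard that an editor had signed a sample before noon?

In B, the wh-phrase is extracted from inside a complex-NP island (relative clause) (introduced by "who"), which blocks movement.
In A, the extraction path crosses only that-complement boundaries, which are transparent.
So A is grammatical.

A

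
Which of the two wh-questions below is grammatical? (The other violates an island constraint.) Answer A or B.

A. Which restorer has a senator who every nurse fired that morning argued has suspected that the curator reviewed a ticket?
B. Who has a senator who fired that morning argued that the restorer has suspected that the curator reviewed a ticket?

In B, the wh-phrase is extracted from inside a complex-NP island (relative clause) (introduced by "who"), which blocks movement.
In A, the extraction path crosses only that-complement boundaries, which are transparent.
So A is grammatical.

A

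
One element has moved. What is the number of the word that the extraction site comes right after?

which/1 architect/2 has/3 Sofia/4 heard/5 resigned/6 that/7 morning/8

5

The displaced element is "which architect" (word 2).
It is linked across 1 clause boundary (Ø).
It functions as the subject of "resigned", so the gap sits immediately after word 5 ("heard").
Base order: Sofia has heard which architect resigned that morning.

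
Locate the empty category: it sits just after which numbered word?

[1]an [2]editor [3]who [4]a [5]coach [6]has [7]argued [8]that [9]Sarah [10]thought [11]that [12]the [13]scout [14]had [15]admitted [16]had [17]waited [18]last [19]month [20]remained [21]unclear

15

The displaced element is "an editor" (word 2).
It is linked across 3 clause boundaries (that → that → Ø).
It functions as the subject of "waited", so the gap sits immediately after word 15 ("admitted").
Base order: A coach has argued that Sarah thought that the scout had admitted that an editor had waited last month.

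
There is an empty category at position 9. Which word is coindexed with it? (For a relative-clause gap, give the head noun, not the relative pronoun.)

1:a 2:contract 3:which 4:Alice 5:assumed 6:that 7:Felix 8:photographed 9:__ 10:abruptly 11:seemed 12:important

The gap at 9 is the object of "photographed", inside a relative clause.
The relative pronoun is "which" (word 3); it is bound by the head noun immediately before it.
Its filler is the head noun "contract", at word 2.

2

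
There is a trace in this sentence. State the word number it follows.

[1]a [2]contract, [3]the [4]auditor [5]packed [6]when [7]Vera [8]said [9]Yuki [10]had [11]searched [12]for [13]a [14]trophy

5

The displaced element is "a contract" (word 2).
It functions as the direct object of "packed", so the gap sits immediately after word 5 ("packed").
Base order: The auditor packed a contract when Vera said Yuki had searched for a trophy.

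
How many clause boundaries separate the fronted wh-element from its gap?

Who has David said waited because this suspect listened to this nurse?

1

"who" is extracted from the subject of "waited".
Boundaries crossed, outermost first: [Ø] — 1 in total.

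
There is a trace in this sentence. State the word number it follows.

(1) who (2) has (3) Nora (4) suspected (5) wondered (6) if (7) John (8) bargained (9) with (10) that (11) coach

4

The displaced element is "who" (word 1).
It is linked across 1 clause boundary (Ø).
It functions as the subject of "wondered", so the gap sits immediately after word 4 ("suspected").
Base order: Nora has suspected that who wondered if John bargained with that coach.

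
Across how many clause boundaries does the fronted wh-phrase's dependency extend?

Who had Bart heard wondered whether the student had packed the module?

"who" is extracted from the subject of "wondered".
Boundaries crossed, outermost first: [Ø] — 1 in total.

1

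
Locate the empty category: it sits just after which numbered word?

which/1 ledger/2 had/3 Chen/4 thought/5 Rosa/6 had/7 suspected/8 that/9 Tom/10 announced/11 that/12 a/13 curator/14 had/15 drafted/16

16

The displaced element is "which ledger" (word 2).
It is linked across 3 clause boundaries (Ø → that → that).
It functions as the direct object of "drafted", so the gap sits immediately after word 16 ("drafted").
Base order: Chen had thought Rosa had suspected that Tom announced that a curator had drafted which ledger.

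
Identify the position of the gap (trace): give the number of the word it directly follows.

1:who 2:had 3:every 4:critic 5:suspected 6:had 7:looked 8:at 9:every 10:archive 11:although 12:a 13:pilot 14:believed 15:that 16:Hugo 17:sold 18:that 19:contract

The displaced element is "who" (word 1).
It is linked across 1 clause boundary (Ø).
It functions as the subject of "looked", so the gap sits immediately after word 5 ("suspected").
Base order: Every critic had suspected that who had looked at every archive although a pilot believed that Hugo sold that contract.

5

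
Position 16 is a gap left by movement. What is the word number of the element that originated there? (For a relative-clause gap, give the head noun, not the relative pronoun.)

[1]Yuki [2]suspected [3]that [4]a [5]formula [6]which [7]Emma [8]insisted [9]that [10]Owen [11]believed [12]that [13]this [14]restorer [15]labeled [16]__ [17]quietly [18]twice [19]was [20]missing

The gap at 16 is the object of "labeled", inside a relative clause.
The relative pronoun is "which" (word 6); it is bound by the head noun immediately before it.
Its filler is the head noun "formula", at word 5.

5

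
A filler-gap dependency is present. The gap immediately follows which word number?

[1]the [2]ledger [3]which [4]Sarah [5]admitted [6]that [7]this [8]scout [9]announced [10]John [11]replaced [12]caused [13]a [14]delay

11

The displaced element is "the ledger" (word 2).
It is linked across 2 clause boundaries (that → Ø).
It functions as the direct object of "replaced", so the gap sits immediately after word 11 ("replaced").
Base order: Sarah admitted that this scout announced John replaced the ledger.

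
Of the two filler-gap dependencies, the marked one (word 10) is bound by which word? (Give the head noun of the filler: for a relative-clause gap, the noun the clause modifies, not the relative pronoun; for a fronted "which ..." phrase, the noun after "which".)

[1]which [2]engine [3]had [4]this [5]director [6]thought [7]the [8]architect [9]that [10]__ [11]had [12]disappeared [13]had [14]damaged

The marked gap is inside the relative clause, the subject of "disappeared".
Its filler is the head noun "architect" (via "that"), at word 8.
(The other dependency links word 2 to a gap after word 14.)

8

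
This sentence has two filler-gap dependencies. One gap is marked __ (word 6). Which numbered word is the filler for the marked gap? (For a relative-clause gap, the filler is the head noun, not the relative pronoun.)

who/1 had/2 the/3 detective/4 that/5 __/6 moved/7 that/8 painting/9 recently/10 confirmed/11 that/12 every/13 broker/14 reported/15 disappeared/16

4

The marked gap is inside the relative clause, the subject of "moved".
Its filler is the head noun "detective" (via "that"), at word 4.
(The other dependency links word 1 to a gap after word 15.)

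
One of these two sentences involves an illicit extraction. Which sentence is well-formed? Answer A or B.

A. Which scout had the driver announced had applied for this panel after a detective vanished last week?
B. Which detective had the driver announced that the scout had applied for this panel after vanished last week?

A

In B, the wh-phrase is extracted from inside an adjunct island (introduced by "after"), which blocks movement.
In A, the extraction path crosses only that-complement boundaries, which are transparent.
So A is grammatical.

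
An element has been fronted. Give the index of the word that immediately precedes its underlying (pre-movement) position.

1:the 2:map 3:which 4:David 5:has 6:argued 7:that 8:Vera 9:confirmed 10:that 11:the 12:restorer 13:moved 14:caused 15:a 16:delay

The displaced element is "the map" (word 2).
It is linked across 2 clause boundaries (that → that).
It functions as the direct object of "moved", so the gap sits immediately after word 13 ("moved").
Base order: David has argued that Vera confirmed that the restorer moved the map.

13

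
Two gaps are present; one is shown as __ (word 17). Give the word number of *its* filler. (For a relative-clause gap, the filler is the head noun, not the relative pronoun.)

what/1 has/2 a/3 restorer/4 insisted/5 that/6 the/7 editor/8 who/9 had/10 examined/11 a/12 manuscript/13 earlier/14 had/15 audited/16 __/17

The marked gap is the direct object of "audited".
Its filler is the fronted wh-phrase "what", at word 1.
(The other dependency links word 8 to a gap after word 9.)

1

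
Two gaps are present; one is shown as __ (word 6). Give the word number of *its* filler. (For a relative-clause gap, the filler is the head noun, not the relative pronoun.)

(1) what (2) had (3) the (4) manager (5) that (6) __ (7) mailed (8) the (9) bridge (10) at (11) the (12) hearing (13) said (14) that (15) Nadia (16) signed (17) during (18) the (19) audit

4

The marked gap is inside the relative clause, the subject of "mailed".
Its filler is the head noun "manager" (via "that"), at word 4.
(The other dependency links word 1 to a gap after word 16.)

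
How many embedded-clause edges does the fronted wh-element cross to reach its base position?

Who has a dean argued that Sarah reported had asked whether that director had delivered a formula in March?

"who" is extracted from the subject of "asked".
Boundaries crossed, outermost first: [that], [Ø] — 2 in total.

2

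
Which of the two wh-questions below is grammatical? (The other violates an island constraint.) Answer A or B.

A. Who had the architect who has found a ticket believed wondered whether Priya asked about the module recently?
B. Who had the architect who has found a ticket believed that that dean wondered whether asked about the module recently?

In B, the wh-phrase is extracted from inside a wh-island (introduced by "whether"), which blocks movement.
In A, the extraction path crosses only that-complement boundaries, which are transparent.
So A is grammatical.

A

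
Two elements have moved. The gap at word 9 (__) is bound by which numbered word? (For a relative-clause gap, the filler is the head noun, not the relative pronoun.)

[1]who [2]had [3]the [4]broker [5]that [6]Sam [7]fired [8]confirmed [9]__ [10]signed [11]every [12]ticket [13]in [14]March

1

The marked gap is the subject of "signed".
Its filler is the fronted wh-phrase "who", at word 1.
(The other dependency links word 4 to a gap after word 7.)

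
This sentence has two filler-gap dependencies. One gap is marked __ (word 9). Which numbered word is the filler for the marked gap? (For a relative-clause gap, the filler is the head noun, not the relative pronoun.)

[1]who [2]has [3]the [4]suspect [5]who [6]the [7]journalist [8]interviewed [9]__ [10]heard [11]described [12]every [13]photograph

The marked gap is inside the relative clause, the direct object of "interviewed".
Its filler is the head noun "suspect" (via "who"), at word 4.
(The other dependency links word 1 to a gap after word 10.)

4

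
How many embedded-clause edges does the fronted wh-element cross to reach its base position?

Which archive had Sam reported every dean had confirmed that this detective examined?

"which archive" is extracted from the object of "examined".
Boundaries crossed, outermost first: [Ø], [that] — 2 in total.

2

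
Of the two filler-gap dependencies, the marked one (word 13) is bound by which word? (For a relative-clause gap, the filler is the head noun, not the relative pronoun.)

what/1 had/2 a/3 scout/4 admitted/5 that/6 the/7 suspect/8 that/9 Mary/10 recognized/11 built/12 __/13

1

The marked gap is the direct object of "built".
Its filler is the fronted wh-phrase "what", at word 1.
(The other dependency links word 8 to a gap after word 11.)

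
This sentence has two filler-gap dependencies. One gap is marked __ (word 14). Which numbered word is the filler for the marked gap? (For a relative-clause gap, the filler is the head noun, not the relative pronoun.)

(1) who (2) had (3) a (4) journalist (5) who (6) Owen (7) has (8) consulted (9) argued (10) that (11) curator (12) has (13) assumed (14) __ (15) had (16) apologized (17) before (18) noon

1

The marked gap is the subject of "apologized".
Its filler is the fronted wh-phrase "who", at word 1.
(The other dependency links word 4 to a gap after word 8.)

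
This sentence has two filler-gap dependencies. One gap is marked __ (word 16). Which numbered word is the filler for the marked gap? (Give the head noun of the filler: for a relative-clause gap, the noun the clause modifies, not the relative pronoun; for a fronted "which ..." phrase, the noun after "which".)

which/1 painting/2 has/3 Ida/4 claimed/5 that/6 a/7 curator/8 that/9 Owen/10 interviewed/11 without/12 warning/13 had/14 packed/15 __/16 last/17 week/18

2

The marked gap is the direct object of "packed".
Its filler is the fronted wh-phrase "which painting", at word 2.
(The other dependency links word 8 to a gap after word 11.)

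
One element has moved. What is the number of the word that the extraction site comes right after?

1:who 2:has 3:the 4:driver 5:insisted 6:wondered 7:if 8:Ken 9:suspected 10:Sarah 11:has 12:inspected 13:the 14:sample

The displaced element is "who" (word 1).
It is linked across 1 clause boundary (Ø).
It functions as the subject of "wondered", so the gap sits immediately after word 5 ("insisted").
Base order: The driver has insisted that who wondered if Ken suspected Sarah has inspected the sample.

5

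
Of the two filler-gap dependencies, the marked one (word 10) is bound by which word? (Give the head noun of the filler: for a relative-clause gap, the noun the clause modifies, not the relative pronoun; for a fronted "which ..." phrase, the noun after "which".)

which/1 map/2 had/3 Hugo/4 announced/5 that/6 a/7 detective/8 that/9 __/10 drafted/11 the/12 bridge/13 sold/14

8

The marked gap is inside the relative clause, the subject of "drafted".
Its filler is the head noun "detective" (via "that"), at word 8.
(The other dependency links word 2 to a gap after word 14.)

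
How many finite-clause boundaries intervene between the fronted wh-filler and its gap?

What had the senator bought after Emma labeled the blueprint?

"what" originates inside the matrix clause — no clause boundary is crossed.

0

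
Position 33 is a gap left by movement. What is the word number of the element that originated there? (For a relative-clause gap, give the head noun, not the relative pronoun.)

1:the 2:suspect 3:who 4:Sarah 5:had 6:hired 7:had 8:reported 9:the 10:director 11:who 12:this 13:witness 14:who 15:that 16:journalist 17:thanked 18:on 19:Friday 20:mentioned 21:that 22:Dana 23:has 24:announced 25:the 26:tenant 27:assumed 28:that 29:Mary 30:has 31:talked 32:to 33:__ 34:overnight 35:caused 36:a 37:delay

The gap at 33 is the prepositional object of "talked", inside a relative clause.
The relative pronoun is "who" (word 11); it is bound by the head noun immediately before it.
Its filler is the head noun "director", at word 10.

10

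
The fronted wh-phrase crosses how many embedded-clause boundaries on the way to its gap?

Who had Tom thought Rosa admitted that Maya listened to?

2

"who" is extracted from the PP object of "listened".
Boundaries crossed, outermost first: [Ø], [that] — 2 in total.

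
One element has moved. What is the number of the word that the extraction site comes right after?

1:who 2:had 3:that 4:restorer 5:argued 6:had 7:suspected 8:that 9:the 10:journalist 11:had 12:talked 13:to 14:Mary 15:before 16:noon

The displaced element is "who" (word 1).
It is linked across 1 clause boundary (Ø).
It functions as the subject of "suspected", so the gap sits immediately after word 5 ("argued").
Base order: That restorer had argued that who had suspected that the journalist had talked to Mary before noon.

5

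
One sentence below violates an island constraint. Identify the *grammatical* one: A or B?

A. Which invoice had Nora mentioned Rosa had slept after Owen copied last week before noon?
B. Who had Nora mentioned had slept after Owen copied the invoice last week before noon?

B

In A, the wh-phrase is extracted from inside an adjunct island (introduced by "after"), which blocks movement.
In B, the extraction path crosses only that-complement boundaries, which are transparent.
So B is grammatical.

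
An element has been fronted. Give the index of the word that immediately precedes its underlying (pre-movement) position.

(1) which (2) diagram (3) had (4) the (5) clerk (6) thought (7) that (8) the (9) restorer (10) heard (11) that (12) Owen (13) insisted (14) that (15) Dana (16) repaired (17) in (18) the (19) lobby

The displaced element is "which diagram" (word 2).
It is linked across 3 clause boundaries (that → that → that).
It functions as the direct object of "repaired", so the gap sits immediately after word 16 ("repaired").
Base order: The clerk had thought that the restorer heard that Owen insisted that Dana repaired which diagram in the lobby.

16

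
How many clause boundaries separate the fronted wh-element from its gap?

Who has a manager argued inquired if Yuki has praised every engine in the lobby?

"who" is extracted from the subject of "inquired".
Boundaries crossed, outermost first: [Ø] — 1 in total.

1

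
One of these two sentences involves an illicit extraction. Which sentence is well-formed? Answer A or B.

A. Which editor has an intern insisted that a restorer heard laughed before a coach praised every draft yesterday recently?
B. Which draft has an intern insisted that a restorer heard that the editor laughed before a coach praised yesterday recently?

In B, the wh-phrase is extracted from inside an adjunct island (introduced by "before"), which blocks movement.
In A, the extraction path crosses only that-complement boundaries, which are transparent.
So A is grammatical.

A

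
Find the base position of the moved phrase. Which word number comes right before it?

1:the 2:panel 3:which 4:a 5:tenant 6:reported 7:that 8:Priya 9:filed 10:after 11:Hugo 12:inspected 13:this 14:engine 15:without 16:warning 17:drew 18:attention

9

The displaced element is "the panel" (word 2).
It is linked across 1 clause boundary (that).
It functions as the direct object of "filed", so the gap sits immediately after word 9 ("filed").
Base order: A tenant reported that Priya filed the panel after Hugo inspected this engine without warning.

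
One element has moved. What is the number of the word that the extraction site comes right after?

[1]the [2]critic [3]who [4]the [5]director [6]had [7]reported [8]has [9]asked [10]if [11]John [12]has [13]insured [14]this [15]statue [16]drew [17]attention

7

The displaced element is "the critic" (word 2).
It is linked across 1 clause boundary (Ø).
It functions as the subject of "asked", so the gap sits immediately after word 7 ("reported").
Base order: The director had reported the critic has asked if John has insured this statue.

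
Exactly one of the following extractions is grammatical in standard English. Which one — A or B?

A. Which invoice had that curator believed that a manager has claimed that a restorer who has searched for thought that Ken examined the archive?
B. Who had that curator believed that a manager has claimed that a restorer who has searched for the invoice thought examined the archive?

In A, the wh-phrase is extracted from inside a complex-NP island (relative clause) (introduced by "who"), which blocks movement.
In B, the extraction path crosses only that-complement boundaries, which are transparent.
So B is grammatical.

B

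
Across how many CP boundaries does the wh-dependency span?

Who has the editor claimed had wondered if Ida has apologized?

"who" is extracted from the subject of "wondered".
Boundaries crossed, outermost first: [Ø] — 1 in total.

1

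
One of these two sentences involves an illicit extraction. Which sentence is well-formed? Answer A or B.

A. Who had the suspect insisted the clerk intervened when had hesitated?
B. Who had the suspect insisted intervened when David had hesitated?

In A, the wh-phrase is extracted from inside an adjunct island (introduced by "when"), which blocks movement.
In B, the extraction path crosses only that-complement boundaries, which are transparent.
So B is grammatical.

B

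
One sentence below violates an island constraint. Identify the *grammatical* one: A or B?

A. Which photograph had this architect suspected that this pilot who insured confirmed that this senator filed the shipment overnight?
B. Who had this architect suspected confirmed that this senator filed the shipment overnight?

B

In A, the wh-phrase is extracted from inside a complex-NP island (relative clause) (introduced by "who"), which blocks movement.
In B, the extraction path crosses only that-complement boundaries, which are transparent.
So B is grammatical.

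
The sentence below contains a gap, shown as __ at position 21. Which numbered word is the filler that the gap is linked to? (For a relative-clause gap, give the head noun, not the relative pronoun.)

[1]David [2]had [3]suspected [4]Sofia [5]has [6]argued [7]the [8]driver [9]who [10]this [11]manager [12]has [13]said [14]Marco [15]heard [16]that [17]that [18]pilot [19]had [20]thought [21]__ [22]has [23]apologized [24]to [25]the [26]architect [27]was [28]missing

8

The gap at 21 is the subject of "apologized", inside a relative clause.
The relative pronoun is "who" (word 9); it is bound by the head noun immediately before it.
Its filler is the head noun "driver", at word 8.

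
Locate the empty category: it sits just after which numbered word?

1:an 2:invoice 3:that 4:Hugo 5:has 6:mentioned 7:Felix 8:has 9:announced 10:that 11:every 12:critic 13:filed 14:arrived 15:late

The displaced element is "an invoice" (word 2).
It is linked across 2 clause boundaries (Ø → that).
It functions as the direct object of "filed", so the gap sits immediately after word 13 ("filed").
Base order: Hugo has mentioned Felix has announced that every critic filed an invoice.

13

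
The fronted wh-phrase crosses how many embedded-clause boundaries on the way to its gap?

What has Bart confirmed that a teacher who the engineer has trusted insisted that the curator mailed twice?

2

"what" is extracted from the object of "mailed".
Boundaries crossed, outermost first: [that], [that] — 2 in total.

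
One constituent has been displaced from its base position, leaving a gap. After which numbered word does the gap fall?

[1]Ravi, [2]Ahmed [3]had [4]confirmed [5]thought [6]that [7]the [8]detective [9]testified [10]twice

The displaced element is "Ravi" (word 1).
It is linked across 1 clause boundary (Ø).
It functions as the subject of "thought", so the gap sits immediately after word 4 ("confirmed").
Base order: Ahmed had confirmed that Ravi thought that the detective testified twice.

4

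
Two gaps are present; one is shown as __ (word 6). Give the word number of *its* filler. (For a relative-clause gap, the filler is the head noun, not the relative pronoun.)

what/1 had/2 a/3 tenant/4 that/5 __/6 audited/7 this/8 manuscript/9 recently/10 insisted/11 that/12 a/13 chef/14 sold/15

4

The marked gap is inside the relative clause, the subject of "audited".
Its filler is the head noun "tenant" (via "that"), at word 4.
(The other dependency links word 1 to a gap after word 15.)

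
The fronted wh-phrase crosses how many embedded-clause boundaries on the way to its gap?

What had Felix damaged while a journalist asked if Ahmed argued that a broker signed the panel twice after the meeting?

"what" originates inside the matrix clause — no clause boundary is crossed.

0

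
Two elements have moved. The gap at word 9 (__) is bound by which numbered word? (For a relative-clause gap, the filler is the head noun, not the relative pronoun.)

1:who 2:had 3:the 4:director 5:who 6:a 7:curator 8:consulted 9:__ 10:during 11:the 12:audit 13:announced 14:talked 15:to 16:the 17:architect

4

The marked gap is inside the relative clause, the direct object of "consulted".
Its filler is the head noun "director" (via "who"), at word 4.
(The other dependency links word 1 to a gap after word 13.)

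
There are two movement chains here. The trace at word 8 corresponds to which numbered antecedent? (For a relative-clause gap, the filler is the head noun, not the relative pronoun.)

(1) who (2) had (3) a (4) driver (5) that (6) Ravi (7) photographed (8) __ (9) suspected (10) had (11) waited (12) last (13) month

The marked gap is inside the relative clause, the direct object of "photographed".
Its filler is the head noun "driver" (via "that"), at word 4.
(The other dependency links word 1 to a gap after word 9.)

4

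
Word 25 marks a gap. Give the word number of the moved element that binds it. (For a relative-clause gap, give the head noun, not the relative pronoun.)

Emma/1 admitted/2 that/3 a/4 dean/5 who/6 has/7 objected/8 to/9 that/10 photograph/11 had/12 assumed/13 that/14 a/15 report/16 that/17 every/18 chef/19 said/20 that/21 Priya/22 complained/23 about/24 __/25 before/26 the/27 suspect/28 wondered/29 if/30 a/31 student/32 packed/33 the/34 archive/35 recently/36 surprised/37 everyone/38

The gap at 25 is the prepositional object of "complained", inside a relative clause.
The relative pronoun is "that" (word 17); it is bound by the head noun immediately before it.
Its filler is the head noun "report", at word 16.

16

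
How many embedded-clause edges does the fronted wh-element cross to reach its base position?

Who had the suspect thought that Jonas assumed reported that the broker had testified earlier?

2

"who" is extracted from the subject of "reported".
Boundaries crossed, outermost first: [that], [Ø] — 2 in total.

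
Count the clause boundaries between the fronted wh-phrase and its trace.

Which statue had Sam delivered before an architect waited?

"which statue" originates inside the matrix clause — no clause boundary is crossed.

0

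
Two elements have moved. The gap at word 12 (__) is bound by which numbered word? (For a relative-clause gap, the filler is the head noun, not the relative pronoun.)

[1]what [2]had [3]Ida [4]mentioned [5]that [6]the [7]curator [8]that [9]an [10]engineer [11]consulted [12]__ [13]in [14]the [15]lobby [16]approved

7

The marked gap is inside the relative clause, the direct object of "consulted".
Its filler is the head noun "curator" (via "that"), at word 7.
(The other dependency links word 1 to a gap after word 16.)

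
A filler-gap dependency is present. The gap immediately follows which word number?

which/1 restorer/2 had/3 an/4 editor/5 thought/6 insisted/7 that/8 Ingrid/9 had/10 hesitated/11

The displaced element is "which restorer" (word 2).
It is linked across 1 clause boundary (Ø).
It functions as the subject of "insisted", so the gap sits immediately after word 6 ("thought").
Base order: An editor had thought which restorer insisted that Ingrid had hesitated.

6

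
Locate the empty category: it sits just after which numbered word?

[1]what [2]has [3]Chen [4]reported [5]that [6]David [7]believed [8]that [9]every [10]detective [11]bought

11

The displaced element is "what" (word 1).
It is linked across 2 clause boundaries (that → that).
It functions as the direct object of "bought", so the gap sits immediately after word 11 ("bought").
Base order: Chen has reported that David believed that every detective bought what.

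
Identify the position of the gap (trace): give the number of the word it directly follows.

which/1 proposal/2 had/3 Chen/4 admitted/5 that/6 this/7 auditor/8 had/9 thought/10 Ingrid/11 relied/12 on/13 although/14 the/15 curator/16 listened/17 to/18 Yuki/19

The displaced element is "which proposal" (word 2).
It is linked across 2 clause boundaries (that → Ø).
It functions as the object of the preposition "on" of "relied", so the gap sits immediately after word 13 ("on").
Base order: Chen had admitted that this auditor had thought Ingrid relied on which proposal although the curator listened to Yuki.

13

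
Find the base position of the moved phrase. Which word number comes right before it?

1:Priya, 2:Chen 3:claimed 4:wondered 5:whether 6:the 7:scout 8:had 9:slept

The displaced element is "Priya" (word 1).
It is linked across 1 clause boundary (Ø).
It functions as the subject of "wondered", so the gap sits immediately after word 3 ("claimed").
Base order: Chen claimed that Priya wondered whether the scout had slept.

3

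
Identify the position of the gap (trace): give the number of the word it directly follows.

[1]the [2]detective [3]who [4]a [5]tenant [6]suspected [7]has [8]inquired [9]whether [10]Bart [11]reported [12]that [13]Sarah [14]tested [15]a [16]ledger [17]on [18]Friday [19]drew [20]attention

The displaced element is "the detective" (word 2).
It is linked across 1 clause boundary (Ø).
It functions as the subject of "inquired", so the gap sits immediately after word 6 ("suspected").
Base order: A tenant suspected that the detective has inquired whether Bart reported that Sarah tested a ledger on Friday.

6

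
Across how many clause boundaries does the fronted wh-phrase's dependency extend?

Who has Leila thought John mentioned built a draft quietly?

"who" is extracted from the subject of "built".
Boundaries crossed, outermost first: [Ø], [Ø] — 2 in total.

2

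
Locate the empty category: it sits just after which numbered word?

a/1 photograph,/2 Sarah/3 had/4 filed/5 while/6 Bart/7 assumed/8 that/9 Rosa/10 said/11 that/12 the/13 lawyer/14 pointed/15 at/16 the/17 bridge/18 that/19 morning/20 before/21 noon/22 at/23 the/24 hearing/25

5

The displaced element is "a photograph" (word 2).
It functions as the direct object of "filed", so the gap sits immediately after word 5 ("filed").
Base order: Sarah had filed a photograph while Bart assumed that Rosa said that the lawyer pointed at the bridge that morning before noon at the hearing.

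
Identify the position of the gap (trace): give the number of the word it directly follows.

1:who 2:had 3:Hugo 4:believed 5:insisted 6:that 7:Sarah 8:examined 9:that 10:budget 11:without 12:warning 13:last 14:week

4

The displaced element is "who" (word 1).
It is linked across 1 clause boundary (Ø).
It functions as the subject of "insisted", so the gap sits immediately after word 4 ("believed").
Base order: Hugo had believed that who insisted that Sarah examined that budget without warning last week.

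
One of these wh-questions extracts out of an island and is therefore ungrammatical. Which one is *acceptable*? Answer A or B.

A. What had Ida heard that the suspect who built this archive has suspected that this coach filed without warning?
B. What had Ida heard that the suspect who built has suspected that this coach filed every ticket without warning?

In B, the wh-phrase is extracted from inside a complex-NP island (relative clause) (introduced by "who"), which blocks movement.
In A, the extraction path crosses only that-complement boundaries, which are transparent.
So A is grammatical.

A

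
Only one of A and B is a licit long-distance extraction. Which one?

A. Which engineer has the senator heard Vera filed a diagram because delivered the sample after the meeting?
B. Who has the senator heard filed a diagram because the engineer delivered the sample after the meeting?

B

In A, the wh-phrase is extracted from inside an adjunct island (introduced by "because"), which blocks movement.
In B, the extraction path crosses only that-complement boundaries, which are transparent.
So B is grammatical.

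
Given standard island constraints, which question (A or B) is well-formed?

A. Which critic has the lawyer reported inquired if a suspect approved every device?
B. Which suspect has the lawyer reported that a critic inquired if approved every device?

In B, the wh-phrase is extracted from inside a wh-island (introduced by "if"), which blocks movement.
In A, the extraction path crosses only that-complement boundaries, which are transparent.
So A is grammatical.

A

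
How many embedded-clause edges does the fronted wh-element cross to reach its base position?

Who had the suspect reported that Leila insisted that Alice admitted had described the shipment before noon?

"who" is extracted from the subject of "described".
Boundaries crossed, outermost first: [that], [that], [Ø] — 3 in total.

3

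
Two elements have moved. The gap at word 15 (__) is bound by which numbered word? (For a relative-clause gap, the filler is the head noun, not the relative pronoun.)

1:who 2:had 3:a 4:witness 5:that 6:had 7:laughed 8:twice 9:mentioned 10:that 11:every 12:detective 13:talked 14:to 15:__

1

The marked gap is the object of the preposition "to" of "talked".
Its filler is the fronted wh-phrase "who", at word 1.
(The other dependency links word 4 to a gap after word 5.)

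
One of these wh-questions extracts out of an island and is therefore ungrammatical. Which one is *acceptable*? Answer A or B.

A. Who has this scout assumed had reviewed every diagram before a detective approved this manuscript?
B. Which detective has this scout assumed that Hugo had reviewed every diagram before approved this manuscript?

In B, the wh-phrase is extracted from inside an adjunct island (introduced by "before"), which blocks movement.
In A, the extraction path crosses only that-complement boundaries, which are transparent.
So A is grammatical.

A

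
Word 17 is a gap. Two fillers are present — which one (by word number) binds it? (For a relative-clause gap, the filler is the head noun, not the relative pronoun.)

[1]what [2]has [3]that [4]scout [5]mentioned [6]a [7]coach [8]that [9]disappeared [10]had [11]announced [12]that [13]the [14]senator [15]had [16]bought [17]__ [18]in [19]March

1

The marked gap is the direct object of "bought".
Its filler is the fronted wh-phrase "what", at word 1.
(The other dependency links word 7 to a gap after word 8.)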